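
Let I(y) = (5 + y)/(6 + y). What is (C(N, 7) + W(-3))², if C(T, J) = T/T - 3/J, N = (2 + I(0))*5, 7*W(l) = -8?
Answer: 16/49 ≈ 0.32653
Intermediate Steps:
I(y) = (5 + y)/(6 + y)
W(l) = -8/7 (W(l) = (⅐)*(-8) = -8/7)
N = 85/6 (N = (2 + (5 + 0)/(6 + 0))*5 = (2 + 5/6)*5 = (2 + (⅙)*5)*5 = (2 + ⅚)*5 = (17/6)*5 = 85/6 ≈ 14.167)
C(T, J) = 1 - 3/J
(C(N, 7) + W(-3))² = ((-3 + 7)/7 - 8/7)² = ((⅐)*4 - 8/7)² = (4/7 - 8/7)² = (-4/7)² = 16/49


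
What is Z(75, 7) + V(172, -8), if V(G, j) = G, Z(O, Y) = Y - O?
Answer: 104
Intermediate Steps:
Z(75, 7) + V(172, -8) = (7 - 1*75) + 172 = (7 - 75) + 172 = -68 + 172 = 104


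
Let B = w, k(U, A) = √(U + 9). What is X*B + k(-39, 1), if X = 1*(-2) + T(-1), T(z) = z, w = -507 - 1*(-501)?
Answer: 18 + I*√30 ≈ 18.0 + 5.4772*I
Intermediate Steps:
k(U, A) = √(9 + U)
w = -6 (w = -507 + 501 = -6)
B = -6
X = -3 (X = 1*(-2) - 1 = -2 - 1 = -3)
X*B + k(-39, 1) = -3*(-6) + √(9 - 39) = 18 + √(-30) = 18 + I*√30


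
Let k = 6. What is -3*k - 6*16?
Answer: -114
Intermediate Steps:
-3*k - 6*16 = -3*6 - 6*16 = -18 - 96 = -114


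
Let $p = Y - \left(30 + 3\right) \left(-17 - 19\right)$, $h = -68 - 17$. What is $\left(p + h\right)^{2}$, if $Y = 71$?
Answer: $1378276$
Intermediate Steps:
$h = -85$ ($h = -68 - 17 = -85$)
$p = 1259$ ($p = 71 - \left(30 + 3\right) \left(-17 - 19\right) = 71 - 33 \left(-36\right) = 71 - -1188 = 71 + 1188 = 1259$)
$\left(p + h\right)^{2} = \left(1259 - 85\right)^{2} = 1174^{2} = 1378276$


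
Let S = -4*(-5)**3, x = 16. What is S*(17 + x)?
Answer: 16500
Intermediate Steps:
S = 500 (S = -4*(-125) = 500)
S*(17 + x) = 500*(17 + 16) = 500*33 = 16500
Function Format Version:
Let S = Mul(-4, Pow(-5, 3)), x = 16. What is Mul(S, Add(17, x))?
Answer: 16500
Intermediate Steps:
S = 500 (S = Mul(-4, -125) = 500)
Mul(S, Add(17, x)) = Mul(500, Add(17, 16)) = Mul(500, 33) = 16500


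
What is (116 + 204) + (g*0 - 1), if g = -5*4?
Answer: 319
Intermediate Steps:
g = -20
(116 + 204) + (g*0 - 1) = (116 + 204) + (-20*0 - 1) = 320 + (0 - 1) = 320 - 1 = 319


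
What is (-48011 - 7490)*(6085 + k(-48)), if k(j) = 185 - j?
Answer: -350655318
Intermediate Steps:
(-48011 - 7490)*(6085 + k(-48)) = (-48011 - 7490)*(6085 + (185 - 1*(-48))) = -55501*(6085 + (185 + 48)) = -55501*(6085 + 233) = -55501*6318 = -350655318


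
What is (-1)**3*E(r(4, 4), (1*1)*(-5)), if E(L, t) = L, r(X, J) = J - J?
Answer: 0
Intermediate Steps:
r(X, J) = 0
(-1)**3*E(r(4, 4), (1*1)*(-5)) = (-1)**3*0 = -1*0 = 0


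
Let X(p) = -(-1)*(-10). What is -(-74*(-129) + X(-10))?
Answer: -9536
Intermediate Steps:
X(p) = -10 (X(p) = -1*10 = -10)
-(-74*(-129) + X(-10)) = -(-74*(-129) - 10) = -(9546 - 10) = -1*9536 = -9536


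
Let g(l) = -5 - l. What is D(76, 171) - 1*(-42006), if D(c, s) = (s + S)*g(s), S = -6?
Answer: 12966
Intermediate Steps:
D(c, s) = (-6 + s)*(-5 - s) (D(c, s) = (s - 6)*(-5 - s) = (-6 + s)*(-5 - s))
D(76, 171) - 1*(-42006) = (30 + 171 - 1*171**2) - 1*(-42006) = (30 + 171 - 1*29241) + 42006 = (30 + 171 - 29241) + 42006 = -29040 + 42006 = 12966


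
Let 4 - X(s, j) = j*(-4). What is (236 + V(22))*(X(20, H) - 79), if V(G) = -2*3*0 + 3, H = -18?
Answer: -35133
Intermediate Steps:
X(s, j) = 4 + 4*j (X(s, j) = 4 - j*(-4) = 4 - (-4)*j = 4 + 4*j)
V(G) = 3 (V(G) = -6*0 + 3 = 0 + 3 = 3)
(236 + V(22))*(X(20, H) - 79) = (236 + 3)*((4 + 4*(-18)) - 79) = 239*((4 - 72) - 79) = 239*(-68 - 79) = 239*(-147) = -35133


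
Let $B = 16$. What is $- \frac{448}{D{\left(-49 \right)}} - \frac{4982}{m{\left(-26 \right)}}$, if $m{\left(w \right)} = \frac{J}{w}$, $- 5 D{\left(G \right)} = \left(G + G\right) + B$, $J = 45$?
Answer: $\frac{5260412}{1845} \approx 2851.2$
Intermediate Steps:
$D{\left(G \right)} = - \frac{16}{5} - \frac{2 G}{5}$ ($D{\left(G \right)} = - \frac{\left(G + G\right) + 16}{5} = - \frac{2 G + 16}{5} = - \frac{16 + 2 G}{5} = - \frac{16}{5} - \frac{2 G}{5}$)
$m{\left(w \right)} = \frac{45}{w}$
$- \frac{448}{D{\left(-49 \right)}} - \frac{4982}{m{\left(-26 \right)}} = - \frac{448}{- \frac{16}{5} - - \frac{98}{5}} - \frac{4982}{45 \frac{1}{-26}} = - \frac{448}{- \frac{16}{5} + \frac{98}{5}} - \frac{4982}{45 \left(- \frac{1}{26}\right)} = - \frac{448}{\frac{82}{5}} - \frac{4982}{- \frac{45}{26}} = \left(-448\right) \frac{5}{82} - - \frac{129532}{45} = - \frac{1120}{41} + \frac{129532}{45} = \frac{5260412}{1845}$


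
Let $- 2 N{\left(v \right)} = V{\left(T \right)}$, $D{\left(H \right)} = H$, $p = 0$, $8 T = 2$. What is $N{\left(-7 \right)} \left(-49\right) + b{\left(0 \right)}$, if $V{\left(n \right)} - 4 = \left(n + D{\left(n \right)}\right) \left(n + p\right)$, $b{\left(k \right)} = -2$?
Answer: $\frac{1585}{16} \approx 99.063$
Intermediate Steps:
$T = \frac{1}{4}$ ($T = \frac{1}{8} \cdot 2 = \frac{1}{4} \approx 0.25$)
$V{\left(n \right)} = 4 + 2 n^{2}$ ($V{\left(n \right)} = 4 + \left(n + n\right) \left(n + 0\right) = 4 + 2 n n = 4 + 2 n^{2}$)
$N{\left(v \right)} = - \frac{33}{16}$ ($N{\left(v \right)} = - \frac{4 + \frac{2}{16}}{2} = - \frac{4 + 2 \cdot \frac{1}{16}}{2} = - \frac{4 + \frac{1}{8}}{2} = \left(- \frac{1}{2}\right) \frac{33}{8} = - \frac{33}{16}$)
$N{\left(-7 \right)} \left(-49\right) + b{\left(0 \right)} = \left(- \frac{33}{16}\right) \left(-49\right) - 2 = \frac{1617}{16} - 2 = \frac{1585}{16}$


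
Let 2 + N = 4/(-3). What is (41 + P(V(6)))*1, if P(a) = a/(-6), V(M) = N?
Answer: 374/9 ≈ 41.556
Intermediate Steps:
N = -10/3 (N = -2 + 4/(-3) = -2 + 4*(-⅓) = -2 - 4/3 = -10/3 ≈ -3.3333)
V(M) = -10/3
P(a) = -a/6 (P(a) = a*(-⅙) = -a/6)
(41 + P(V(6)))*1 = (41 - ⅙*(-10/3))*1 = (41 + 5/9)*1 = (374/9)*1 = 374/9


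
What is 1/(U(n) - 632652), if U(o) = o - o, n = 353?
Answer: -1/632652 ≈ -1.5806e-6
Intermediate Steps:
U(o) = 0
1/(U(n) - 632652) = 1/(0 - 632652) = 1/(-632652) = -1/632652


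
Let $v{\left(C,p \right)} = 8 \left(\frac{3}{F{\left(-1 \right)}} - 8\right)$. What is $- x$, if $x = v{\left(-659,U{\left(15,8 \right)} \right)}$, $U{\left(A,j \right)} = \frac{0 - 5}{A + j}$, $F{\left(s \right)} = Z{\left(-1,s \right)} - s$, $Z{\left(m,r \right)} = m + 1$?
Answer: $40$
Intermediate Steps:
$Z{\left(m,r \right)} = 1 + m$
$F{\left(s \right)} = - s$ ($F{\left(s \right)} = \left(1 - 1\right) - s = 0 - s = - s$)
$U{\left(A,j \right)} = - \frac{5}{A + j}$
$v{\left(C,p \right)} = -40$ ($v{\left(C,p \right)} = 8 \left(\frac{3}{\left(-1\right) \left(-1\right)} - 8\right) = 8 \left(\frac{3}{1} - 8\right) = 8 \left(3 \cdot 1 - 8\right) = 8 \left(3 - 8\right) = 8 \left(-5\right) = -40$)
$x = -40$
$- x = \left(-1\right) \left(-40\right) = 40$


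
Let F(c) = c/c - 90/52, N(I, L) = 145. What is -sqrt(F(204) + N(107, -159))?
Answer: -11*sqrt(806)/26 ≈ -12.011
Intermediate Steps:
F(c) = -19/26 (F(c) = 1 - 90*1/52 = 1 - 45/26 = -19/26)
-sqrt(F(204) + N(107, -159)) = -sqrt(-19/26 + 145) = -sqrt(3751/26) = -11*sqrt(806)/26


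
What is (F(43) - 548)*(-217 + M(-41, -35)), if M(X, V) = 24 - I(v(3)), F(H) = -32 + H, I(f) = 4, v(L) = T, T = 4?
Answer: 105789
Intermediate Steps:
v(L) = 4
M(X, V) = 20 (M(X, V) = 24 - 1*4 = 24 - 4 = 20)
(F(43) - 548)*(-217 + M(-41, -35)) = ((-32 + 43) - 548)*(-217 + 20) = (11 - 548)*(-197) = -537*(-197) = 105789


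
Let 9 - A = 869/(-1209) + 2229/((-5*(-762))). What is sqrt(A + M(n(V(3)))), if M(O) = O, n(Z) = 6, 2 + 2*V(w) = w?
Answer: sqrt(35678469075990)/1535430 ≈ 3.8902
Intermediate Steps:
V(w) = -1 + w/2
A = 14024213/1535430 (A = 9 - (869/(-1209) + 2229/((-5*(-762)))) = 9 - (869*(-1/1209) + 2229/3810) = 9 - (-869/1209 + 2229*(1/3810)) = 9 - (-869/1209 + 743/1270) = 9 - 1*(-205343/1535430) = 9 + 205343/1535430 = 14024213/1535430 ≈ 9.1337)
sqrt(A + M(n(V(3)))) = sqrt(14024213/1535430 + 6) = sqrt(23236793/1535430) = sqrt(35678469075990)/1535430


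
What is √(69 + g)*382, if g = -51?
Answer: 1146*√2 ≈ 1620.7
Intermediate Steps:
√(69 + g)*382 = √(69 - 51)*382 = √18*382 = (3*√2)*382 = 1146*√2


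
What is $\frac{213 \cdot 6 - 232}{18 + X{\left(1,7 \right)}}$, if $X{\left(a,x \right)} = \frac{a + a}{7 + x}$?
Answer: $\frac{7322}{127} \approx 57.654$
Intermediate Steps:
$X{\left(a,x \right)} = \frac{2 a}{7 + x}$
$\frac{213 \cdot 6 - 232}{18 + X{\left(1,7 \right)}} = \frac{213 \cdot 6 - 232}{18 + 2 \cdot 1 \frac{1}{7 + 7}} = \frac{1278 - 232}{18 + 2 \cdot 1 \cdot \frac{1}{14}} = \frac{1046}{18 + 2 \cdot 1 \cdot \frac{1}{14}} = \frac{1046}{18 + \frac{1}{7}} = \frac{1046}{\frac{127}{7}} = 1046 \cdot \frac{7}{127} = \frac{7322}{127}$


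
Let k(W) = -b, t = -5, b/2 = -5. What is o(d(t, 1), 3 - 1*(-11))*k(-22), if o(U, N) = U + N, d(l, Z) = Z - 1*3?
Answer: 120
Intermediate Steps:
b = -10 (b = 2*(-5) = -10)
d(l, Z) = -3 + Z (d(l, Z) = Z - 3 = -3 + Z)
k(W) = 10 (k(W) = -1*(-10) = 10)
o(U, N) = N + U
o(d(t, 1), 3 - 1*(-11))*k(-22) = ((3 - 1*(-11)) + (-3 + 1))*10 = ((3 + 11) - 2)*10 = (14 - 2)*10 = 12*10 = 120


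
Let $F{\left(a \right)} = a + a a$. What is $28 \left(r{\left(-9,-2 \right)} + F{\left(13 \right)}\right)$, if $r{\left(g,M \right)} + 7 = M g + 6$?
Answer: $5572$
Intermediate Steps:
$r{\left(g,M \right)} = -1 + M g$ ($r{\left(g,M \right)} = -7 + \left(M g + 6\right) = -7 + \left(6 + M g\right) = -1 + M g$)
$F{\left(a \right)} = a + a^{2}$
$28 \left(r{\left(-9,-2 \right)} + F{\left(13 \right)}\right) = 28 \left(\left(-1 - -18\right) + 13 \left(1 + 13\right)\right) = 28 \left(\left(-1 + 18\right) + 13 \cdot 14\right) = 28 \left(17 + 182\right) = 28 \cdot 199 = 5572$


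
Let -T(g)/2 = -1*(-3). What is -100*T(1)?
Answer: 600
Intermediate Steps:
T(g) = -6 (T(g) = -(-2)*(-3) = -2*3 = -6)
-100*T(1) = -100*(-6) = 600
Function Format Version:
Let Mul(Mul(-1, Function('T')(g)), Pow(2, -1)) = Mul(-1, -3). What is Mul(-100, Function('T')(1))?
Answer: 600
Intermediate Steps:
Function('T')(g) = -6 (Function('T')(g) = Mul(-2, Mul(-1, -3)) = Mul(-2, 3) = -6)
Mul(-100, Function('T')(1)) = Mul(-100, -6) = 600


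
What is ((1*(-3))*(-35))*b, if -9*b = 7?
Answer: -245/3 ≈ -81.667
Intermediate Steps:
b = -7/9 (b = -1/9*7 = -7/9 ≈ -0.77778)
((1*(-3))*(-35))*b = ((1*(-3))*(-35))*(-7/9) = -3*(-35)*(-7/9) = 105*(-7/9) = -245/3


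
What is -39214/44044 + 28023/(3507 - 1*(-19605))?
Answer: 3903941/12118392 ≈ 0.32215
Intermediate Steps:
-39214/44044 + 28023/(3507 - 1*(-19605)) = -39214*1/44044 + 28023/(3507 + 19605) = -2801/3146 + 28023/23112 = -2801/3146 + 28023*(1/23112) = -2801/3146 + 9341/7704 = 3903941/12118392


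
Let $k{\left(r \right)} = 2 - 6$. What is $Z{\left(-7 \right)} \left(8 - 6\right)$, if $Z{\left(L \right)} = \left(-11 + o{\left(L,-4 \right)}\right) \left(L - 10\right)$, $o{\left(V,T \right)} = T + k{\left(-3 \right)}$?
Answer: $646$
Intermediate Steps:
$k{\left(r \right)} = -4$ ($k{\left(r \right)} = 2 - 6 = -4$)
$o{\left(V,T \right)} = -4 + T$ ($o{\left(V,T \right)} = T - 4 = -4 + T$)
$Z{\left(L \right)} = 190 - 19 L$ ($Z{\left(L \right)} = \left(-11 - 8\right) \left(L - 10\right) = \left(-11 - 8\right) \left(-10 + L\right) = - 19 \left(-10 + L\right) = 190 - 19 L$)
$Z{\left(-7 \right)} \left(8 - 6\right) = \left(190 - -133\right) \left(8 - 6\right) = \left(190 + 133\right) 2 = 323 \cdot 2 = 646$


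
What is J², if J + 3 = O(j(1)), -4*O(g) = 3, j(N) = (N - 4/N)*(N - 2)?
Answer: 225/16 ≈ 14.063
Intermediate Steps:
j(N) = (-2 + N)*(N - 4/N) (j(N) = (N - 4/N)*(-2 + N) = (-2 + N)*(N - 4/N))
O(g) = -¾ (O(g) = -¼*3 = -¾)
J = -15/4 (J = -3 - ¾ = -15/4 ≈ -3.7500)
J² = (-15/4)² = 225/16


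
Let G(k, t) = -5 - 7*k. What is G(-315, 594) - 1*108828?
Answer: -106628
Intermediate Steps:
G(-315, 594) - 1*108828 = (-5 - 7*(-315)) - 1*108828 = (-5 + 2205) - 108828 = 2200 - 108828 = -106628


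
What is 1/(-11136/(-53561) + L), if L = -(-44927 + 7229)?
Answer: 53561/2019153714 ≈ 2.6526e-5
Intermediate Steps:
L = 37698 (L = -1*(-37698) = 37698)
1/(-11136/(-53561) + L) = 1/(-11136/(-53561) + 37698) = 1/(-11136*(-1/53561) + 37698) = 1/(11136/53561 + 37698) = 1/(2019153714/53561) = 53561/2019153714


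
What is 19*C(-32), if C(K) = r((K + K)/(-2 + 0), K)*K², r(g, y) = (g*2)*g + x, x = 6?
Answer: 39962624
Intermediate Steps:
r(g, y) = 6 + 2*g² (r(g, y) = (g*2)*g + 6 = (2*g)*g + 6 = 2*g² + 6 = 6 + 2*g²)
C(K) = K²*(6 + 2*K²) (C(K) = (6 + 2*((K + K)/(-2 + 0))²)*K² = (6 + 2*((2*K)/(-2))²)*K² = (6 + 2*((2*K)*(-½))²)*K² = (6 + 2*(-K)²)*K² = (6 + 2*K²)*K² = K²*(6 + 2*K²))
19*C(-32) = 19*(2*(-32)²*(3 + (-32)²)) = 19*(2*1024*(3 + 1024)) = 19*(2*1024*1027) = 19*2103296 = 39962624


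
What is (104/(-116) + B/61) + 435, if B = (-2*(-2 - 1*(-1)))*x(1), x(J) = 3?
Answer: 768103/1769 ≈ 434.20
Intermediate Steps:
B = 6 (B = -2*(-2 - 1*(-1))*3 = -2*(-2 + 1)*3 = -2*(-1)*3 = 2*3 = 6)
(104/(-116) + B/61) + 435 = (104/(-116) + 6/61) + 435 = (104*(-1/116) + 6*(1/61)) + 435 = (-26/29 + 6/61) + 435 = -1412/1769 + 435 = 768103/1769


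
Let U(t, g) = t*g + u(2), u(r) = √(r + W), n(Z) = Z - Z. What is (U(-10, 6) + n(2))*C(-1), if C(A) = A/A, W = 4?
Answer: -60 + √6 ≈ -57.551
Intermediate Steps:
n(Z) = 0
u(r) = √(4 + r) (u(r) = √(r + 4) = √(4 + r))
U(t, g) = √6 + g*t (U(t, g) = t*g + √(4 + 2) = g*t + √6 = √6 + g*t)
C(A) = 1
(U(-10, 6) + n(2))*C(-1) = ((√6 + 6*(-10)) + 0)*1 = ((√6 - 60) + 0)*1 = ((-60 + √6) + 0)*1 = (-60 + √6)*1 = -60 + √6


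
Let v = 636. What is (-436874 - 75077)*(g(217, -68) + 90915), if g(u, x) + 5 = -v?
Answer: -46215864574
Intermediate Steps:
g(u, x) = -641 (g(u, x) = -5 - 1*636 = -5 - 636 = -641)
(-436874 - 75077)*(g(217, -68) + 90915) = (-436874 - 75077)*(-641 + 90915) = -511951*90274 = -46215864574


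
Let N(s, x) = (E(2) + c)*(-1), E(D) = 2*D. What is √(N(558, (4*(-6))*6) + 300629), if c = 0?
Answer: 25*√481 ≈ 548.29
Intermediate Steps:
N(s, x) = -4 (N(s, x) = (2*2 + 0)*(-1) = (4 + 0)*(-1) = 4*(-1) = -4)
√(N(558, (4*(-6))*6) + 300629) = √(-4 + 300629) = √300625 = 25*√481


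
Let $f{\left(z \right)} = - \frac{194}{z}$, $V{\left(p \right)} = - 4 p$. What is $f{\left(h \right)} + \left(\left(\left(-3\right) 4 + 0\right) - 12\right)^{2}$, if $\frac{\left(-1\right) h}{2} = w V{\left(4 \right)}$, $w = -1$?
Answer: $\frac{9313}{16} \approx 582.06$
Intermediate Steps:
$h = -32$ ($h = - 2 \left(- \left(-4\right) 4\right) = - 2 \left(\left(-1\right) \left(-16\right)\right) = \left(-2\right) 16 = -32$)
$f{\left(h \right)} + \left(\left(\left(-3\right) 4 + 0\right) - 12\right)^{2} = - \frac{194}{-32} + \left(\left(\left(-3\right) 4 + 0\right) - 12\right)^{2} = \left(-194\right) \left(- \frac{1}{32}\right) + \left(\left(-12 + 0\right) - 12\right)^{2} = \frac{97}{16} + \left(-12 - 12\right)^{2} = \frac{97}{16} + \left(-24\right)^{2} = \frac{97}{16} + 576 = \frac{9313}{16}$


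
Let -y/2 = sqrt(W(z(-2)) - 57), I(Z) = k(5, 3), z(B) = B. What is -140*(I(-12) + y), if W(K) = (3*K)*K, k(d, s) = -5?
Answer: 700 + 840*I*sqrt(5) ≈ 700.0 + 1878.3*I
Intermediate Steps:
W(K) = 3*K**2
I(Z) = -5
y = -6*I*sqrt(5) (y = -2*sqrt(3*(-2)**2 - 57) = -2*sqrt(3*4 - 57) = -2*sqrt(12 - 57) = -6*I*sqrt(5) ≈ -13.416*I)
-140*(I(-12) + y) = -140*(-5 - 6*I*sqrt(5)) = 700 + 840*I*sqrt(5)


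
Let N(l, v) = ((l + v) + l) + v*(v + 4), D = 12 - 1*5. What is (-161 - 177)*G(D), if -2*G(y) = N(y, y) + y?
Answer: 17745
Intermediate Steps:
D = 7 (D = 12 - 5 = 7)
N(l, v) = v + 2*l + v*(4 + v) (N(l, v) = (v + 2*l) + v*(4 + v) = v + 2*l + v*(4 + v))
G(y) = -4*y - y²/2 (G(y) = -((y² + 2*y + 5*y) + y)/2 = -((y² + 7*y) + y)/2 = -(y² + 8*y)/2 = -4*y - y²/2)
(-161 - 177)*G(D) = (-161 - 177)*((½)*7*(-8 - 1*7)) = -169*7*(-8 - 7) = -169*7*(-15) = -338*(-105/2) = 17745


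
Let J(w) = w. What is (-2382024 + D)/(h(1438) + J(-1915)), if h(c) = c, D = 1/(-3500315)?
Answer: 8337834337561/1669650255 ≈ 4993.8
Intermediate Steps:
D = -1/3500315 ≈ -2.8569e-7
(-2382024 + D)/(h(1438) + J(-1915)) = (-2382024 - 1/3500315)/(1438 - 1915) = -8337834337561/3500315/(-477) = -8337834337561/3500315*(-1/477) = 8337834337561/1669650255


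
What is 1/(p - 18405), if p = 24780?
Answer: 1/6375 ≈ 0.00015686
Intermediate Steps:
1/(p - 18405) = 1/(24780 - 18405) = 1/6375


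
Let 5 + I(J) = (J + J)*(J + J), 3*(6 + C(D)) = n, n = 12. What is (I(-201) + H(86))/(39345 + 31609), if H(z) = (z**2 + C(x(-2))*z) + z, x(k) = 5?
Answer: 12993/5458 ≈ 2.3805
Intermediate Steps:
C(D) = -2 (C(D) = -6 + (1/3)*12 = -6 + 4 = -2)
H(z) = z**2 - z (H(z) = (z**2 - 2*z) + z = z**2 - z)
I(J) = -5 + 4*J**2 (I(J) = -5 + (J + J)*(J + J) = -5 + (2*J)*(2*J) = -5 + 4*J**2)
(I(-201) + H(86))/(39345 + 31609) = ((-5 + 4*(-201)**2) + 86*(-1 + 86))/(39345 + 31609) = ((-5 + 4*40401) + 86*85)/70954 = ((-5 + 161604) + 7310)*(1/70954) = (161599 + 7310)*(1/70954) = 168909*(1/70954) = 12993/5458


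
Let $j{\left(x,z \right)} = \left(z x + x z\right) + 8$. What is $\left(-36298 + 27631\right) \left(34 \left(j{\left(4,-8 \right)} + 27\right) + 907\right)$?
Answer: $684693$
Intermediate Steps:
$j{\left(x,z \right)} = 8 + 2 x z$ ($j{\left(x,z \right)} = \left(x z + x z\right) + 8 = 2 x z + 8 = 8 + 2 x z$)
$\left(-36298 + 27631\right) \left(34 \left(j{\left(4,-8 \right)} + 27\right) + 907\right) = \left(-36298 + 27631\right) \left(34 \left(\left(8 + 2 \cdot 4 \left(-8\right)\right) + 27\right) + 907\right) = - 8667 \left(34 \left(\left(8 - 64\right) + 27\right) + 907\right) = - 8667 \left(34 \left(-56 + 27\right) + 907\right) = - 8667 \left(34 \left(-29\right) + 907\right) = - 8667 \left(-986 + 907\right) = \left(-8667\right) \left(-79\right) = 684693$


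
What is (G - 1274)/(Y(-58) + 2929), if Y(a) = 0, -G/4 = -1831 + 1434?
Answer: 314/2929 ≈ 0.10720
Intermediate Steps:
G = 1588 (G = -4*(-1831 + 1434) = -4*(-397) = 1588)
(G - 1274)/(Y(-58) + 2929) = (1588 - 1274)/(0 + 2929) = 314/2929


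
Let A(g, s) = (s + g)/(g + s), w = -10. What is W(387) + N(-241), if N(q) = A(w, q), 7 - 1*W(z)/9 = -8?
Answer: 136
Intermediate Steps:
W(z) = 135 (W(z) = 63 - 9*(-8) = 63 + 72 = 135)
A(g, s) = 1 (A(g, s) = (g + s)/(g + s) = 1)
N(q) = 1
W(387) + N(-241) = 135 + 1 = 136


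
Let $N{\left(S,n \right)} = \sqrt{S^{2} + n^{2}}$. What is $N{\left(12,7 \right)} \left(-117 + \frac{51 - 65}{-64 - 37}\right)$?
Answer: $- \frac{11803 \sqrt{193}}{101} \approx -1623.5$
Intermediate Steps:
$N{\left(12,7 \right)} \left(-117 + \frac{51 - 65}{-64 - 37}\right) = \sqrt{12^{2} + 7^{2}} \left(-117 + \frac{51 - 65}{-64 - 37}\right) = \sqrt{144 + 49} \left(-117 - \frac{14}{-101}\right) = \sqrt{193} \left(-117 - - \frac{14}{101}\right) = \sqrt{193} \left(-117 + \frac{14}{101}\right) = \sqrt{193} \left(- \frac{11803}{101}\right) = - \frac{11803 \sqrt{193}}{101}$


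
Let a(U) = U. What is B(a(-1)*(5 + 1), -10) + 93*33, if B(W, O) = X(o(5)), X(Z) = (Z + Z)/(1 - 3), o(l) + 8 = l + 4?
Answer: 3068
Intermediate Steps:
o(l) = -4 + l (o(l) = -8 + (l + 4) = -8 + (4 + l) = -4 + l)
X(Z) = -Z (X(Z) = (2*Z)/(-2) = (2*Z)*(-½) = -Z)
B(W, O) = -1 (B(W, O) = -(-4 + 5) = -1*1 = -1)
B(a(-1)*(5 + 1), -10) + 93*33 = -1 + 93*33 = -1 + 3069 = 3068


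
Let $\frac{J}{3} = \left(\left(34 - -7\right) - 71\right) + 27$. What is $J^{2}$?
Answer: $81$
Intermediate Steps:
$J = -9$ ($J = 3 \left(\left(\left(34 - -7\right) - 71\right) + 27\right) = 3 \left(\left(\left(34 + 7\right) - 71\right) + 27\right) = 3 \left(\left(41 - 71\right) + 27\right) = 3 \left(-30 + 27\right) = 3 \left(-3\right) = -9$)
$J^{2} = \left(-9\right)^{2} = 81$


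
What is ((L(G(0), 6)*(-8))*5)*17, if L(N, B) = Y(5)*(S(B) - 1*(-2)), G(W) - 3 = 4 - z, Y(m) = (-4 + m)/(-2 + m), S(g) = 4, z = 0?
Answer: -1360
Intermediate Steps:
Y(m) = (-4 + m)/(-2 + m)
G(W) = 7 (G(W) = 3 + (4 - 1*0) = 3 + (4 + 0) = 3 + 4 = 7)
L(N, B) = 2 (L(N, B) = ((-4 + 5)/(-2 + 5))*(4 - 1*(-2)) = (1/3)*(4 + 2) = ((1/3)*1)*6 = (1/3)*6 = 2)
((L(G(0), 6)*(-8))*5)*17 = ((2*(-8))*5)*17 = -16*5*17 = -80*17 = -1360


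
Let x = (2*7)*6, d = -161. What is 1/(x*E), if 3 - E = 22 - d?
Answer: -1/15120 ≈ -6.6138e-5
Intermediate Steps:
E = -180 (E = 3 - (22 - 1*(-161)) = 3 - (22 + 161) = 3 - 1*183 = 3 - 183 = -180)
x = 84 (x = 14*6 = 84)
1/(x*E) = 1/(84*(-180)) = 1/(-15120) = -1/15120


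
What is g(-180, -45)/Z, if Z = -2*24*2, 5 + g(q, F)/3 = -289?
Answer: 147/16 ≈ 9.1875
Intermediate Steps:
g(q, F) = -882 (g(q, F) = -15 + 3*(-289) = -15 - 867 = -882)
Z = -96 (Z = -48*2 = -96)
g(-180, -45)/Z = -882/(-96) = -882*(-1/96) = 147/16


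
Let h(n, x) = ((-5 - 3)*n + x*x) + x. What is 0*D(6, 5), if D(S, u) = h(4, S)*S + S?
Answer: 0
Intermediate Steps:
h(n, x) = x + x**2 - 8*n (h(n, x) = (-8*n + x**2) + x = (x**2 - 8*n) + x = x + x**2 - 8*n)
D(S, u) = S + S*(-32 + S + S**2) (D(S, u) = (S + S**2 - 8*4)*S + S = (S + S**2 - 32)*S + S = (-32 + S + S**2)*S + S = S*(-32 + S + S**2) + S = S + S*(-32 + S + S**2))
0*D(6, 5) = 0*(6*(-31 + 6 + 6**2)) = 0*(6*(-31 + 6 + 36)) = 0*(6*11) = 0*66 = 0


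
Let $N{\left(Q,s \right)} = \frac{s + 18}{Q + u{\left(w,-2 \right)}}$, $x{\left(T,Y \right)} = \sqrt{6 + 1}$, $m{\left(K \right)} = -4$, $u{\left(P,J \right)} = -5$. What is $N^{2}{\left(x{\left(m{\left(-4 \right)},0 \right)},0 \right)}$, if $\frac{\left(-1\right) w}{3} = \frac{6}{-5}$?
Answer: $\frac{324}{\left(5 - \sqrt{7}\right)^{2}} \approx 58.458$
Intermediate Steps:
$w = \frac{18}{5}$ ($w = - 3 \frac{6}{-5} = - 3 \cdot 6 \left(- \frac{1}{5}\right) = \left(-3\right) \left(- \frac{6}{5}\right) = \frac{18}{5} \approx 3.6$)
$x{\left(T,Y \right)} = \sqrt{7}$
$N{\left(Q,s \right)} = \frac{18 + s}{-5 + Q}$ ($N{\left(Q,s \right)} = \frac{s + 18}{Q - 5} = \frac{18 + s}{-5 + Q}$)
$N^{2}{\left(x{\left(m{\left(-4 \right)},0 \right)},0 \right)} = \left(\frac{18 + 0}{-5 + \sqrt{7}}\right)^{2} = \left(\frac{1}{-5 + \sqrt{7}} \cdot 18\right)^{2} = \left(\frac{18}{-5 + \sqrt{7}}\right)^{2} = \frac{324}{\left(-5 + \sqrt{7}\right)^{2}}$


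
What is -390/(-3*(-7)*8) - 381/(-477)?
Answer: -6779/4452 ≈ -1.5227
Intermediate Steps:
-390/(-3*(-7)*8) - 381/(-477) = -390/(21*8) - 381*(-1/477) = -390/168 + 127/159 = -390*1/168 + 127/159 = -65/28 + 127/159 = -6779/4452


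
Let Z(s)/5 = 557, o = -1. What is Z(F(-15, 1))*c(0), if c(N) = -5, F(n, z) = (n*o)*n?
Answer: -13925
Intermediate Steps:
F(n, z) = -n² (F(n, z) = (n*(-1))*n = (-n)*n = -n²)
Z(s) = 2785 (Z(s) = 5*557 = 2785)
Z(F(-15, 1))*c(0) = 2785*(-5) = -13925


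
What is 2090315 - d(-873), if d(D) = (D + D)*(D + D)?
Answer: -958201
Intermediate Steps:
d(D) = 4*D² (d(D) = (2*D)*(2*D) = 4*D²)
2090315 - d(-873) = 2090315 - 4*(-873)² = 2090315 - 4*762129 = 2090315 - 1*3048516 = 2090315 - 3048516 = -958201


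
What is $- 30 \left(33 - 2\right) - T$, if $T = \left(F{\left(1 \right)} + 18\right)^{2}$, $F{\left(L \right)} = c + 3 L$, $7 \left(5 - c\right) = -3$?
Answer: $- \frac{79795}{49} \approx -1628.5$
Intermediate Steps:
$c = \frac{38}{7}$ ($c = 5 - - \frac{3}{7} = 5 + \frac{3}{7} = \frac{38}{7} \approx 5.4286$)
$F{\left(L \right)} = \frac{38}{7} + 3 L$
$T = \frac{34225}{49}$ ($T = \left(\left(\frac{38}{7} + 3 \cdot 1\right) + 18\right)^{2} = \left(\left(\frac{38}{7} + 3\right) + 18\right)^{2} = \left(\frac{59}{7} + 18\right)^{2} = \left(\frac{185}{7}\right)^{2} = \frac{34225}{49} \approx 698.47$)
$- 30 \left(33 - 2\right) - T = - 30 \left(33 - 2\right) - \frac{34225}{49} = \left(-30\right) 31 - \frac{34225}{49} = -930 - \frac{34225}{49} = - \frac{79795}{49}$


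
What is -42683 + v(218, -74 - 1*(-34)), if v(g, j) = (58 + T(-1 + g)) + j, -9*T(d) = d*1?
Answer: -384202/9 ≈ -42689.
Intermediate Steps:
T(d) = -d/9
v(g, j) = 523/9 + j - g/9 (v(g, j) = (58 - (-1 + g)/9) + j = (58 + (1/9 - g/9)) + j = (523/9 - g/9) + j = 523/9 + j - g/9)
-42683 + v(218, -74 - 1*(-34)) = -42683 + (523/9 + (-74 - 1*(-34)) - 1/9*218) = -42683 + (523/9 + (-74 + 34) - 218/9) = -42683 + (523/9 - 40 - 218/9) = -42683 - 55/9 = -384202/9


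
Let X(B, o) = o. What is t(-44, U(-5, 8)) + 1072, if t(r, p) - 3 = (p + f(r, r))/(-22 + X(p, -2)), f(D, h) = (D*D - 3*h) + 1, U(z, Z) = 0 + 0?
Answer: 23731/24 ≈ 988.79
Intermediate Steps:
U(z, Z) = 0
f(D, h) = 1 + D² - 3*h (f(D, h) = (D² - 3*h) + 1 = 1 + D² - 3*h)
t(r, p) = 71/24 - p/24 - r²/24 + r/8 (t(r, p) = 3 + (p + (1 + r² - 3*r))/(-22 - 2) = 3 + (1 + p + r² - 3*r)/(-24) = 3 + (1 + p + r² - 3*r)*(-1/24) = 3 + (-1/24 - p/24 - r²/24 + r/8) = 71/24 - p/24 - r²/24 + r/8)
t(-44, U(-5, 8)) + 1072 = (71/24 - 1/24*0 - 1/24*(-44)² + (⅛)*(-44)) + 1072 = (71/24 + 0 - 1/24*1936 - 11/2) + 1072 = (71/24 + 0 - 242/3 - 11/2) + 1072 = -1997/24 + 1072 = 23731/24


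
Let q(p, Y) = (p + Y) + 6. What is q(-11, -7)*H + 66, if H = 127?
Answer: -1458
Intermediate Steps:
q(p, Y) = 6 + Y + p (q(p, Y) = (Y + p) + 6 = 6 + Y + p)
q(-11, -7)*H + 66 = (6 - 7 - 11)*127 + 66 = -12*127 + 66 = -1524 + 66 = -1458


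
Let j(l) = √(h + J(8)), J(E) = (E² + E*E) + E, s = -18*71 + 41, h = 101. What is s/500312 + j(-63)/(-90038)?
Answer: -1237/500312 - √237/90038 ≈ -0.0026434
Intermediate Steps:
s = -1237 (s = -1278 + 41 = -1237)
J(E) = E + 2*E² (J(E) = (E² + E²) + E = 2*E² + E = E + 2*E²)
j(l) = √237 (j(l) = √(101 + 8*(1 + 2*8)) = √(101 + 8*(1 + 16)) = √(101 + 8*17) = √(101 + 136) = √237)
s/500312 + j(-63)/(-90038) = -1237/500312 + √237/(-90038) = -1237*1/500312 + √237*(-1/90038) = -1237/500312 - √237/90038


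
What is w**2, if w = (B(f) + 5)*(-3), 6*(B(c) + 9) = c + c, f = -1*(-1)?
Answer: 121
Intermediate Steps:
f = 1
B(c) = -9 + c/3 (B(c) = -9 + (c + c)/6 = -9 + (2*c)/6 = -9 + c/3)
w = 11 (w = ((-9 + (1/3)*1) + 5)*(-3) = ((-9 + 1/3) + 5)*(-3) = (-26/3 + 5)*(-3) = -11/3*(-3) = 11)
w**2 = 11**2 = 121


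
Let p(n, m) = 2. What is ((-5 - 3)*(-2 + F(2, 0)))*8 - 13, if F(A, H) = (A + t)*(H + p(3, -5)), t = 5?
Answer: -781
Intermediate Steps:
F(A, H) = (2 + H)*(5 + A) (F(A, H) = (A + 5)*(H + 2) = (5 + A)*(2 + H) = (2 + H)*(5 + A))
((-5 - 3)*(-2 + F(2, 0)))*8 - 13 = ((-5 - 3)*(-2 + (10 + 2*2 + 5*0 + 2*0)))*8 - 13 = -8*(-2 + (10 + 4 + 0 + 0))*8 - 13 = -8*(-2 + 14)*8 - 13 = -8*12*8 - 13 = -96*8 - 13 = -768 - 13 = -781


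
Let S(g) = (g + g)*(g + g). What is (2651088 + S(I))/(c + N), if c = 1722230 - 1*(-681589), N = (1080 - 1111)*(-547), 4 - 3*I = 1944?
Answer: 4864274/2723373 ≈ 1.7861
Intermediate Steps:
I = -1940/3 (I = 4/3 - ⅓*1944 = 4/3 - 648 = -1940/3 ≈ -646.67)
S(g) = 4*g² (S(g) = (2*g)*(2*g) = 4*g²)
N = 16957 (N = -31*(-547) = 16957)
c = 2403819 (c = 1722230 + 681589 = 2403819)
(2651088 + S(I))/(c + N) = (2651088 + 4*(-1940/3)²)/(2403819 + 16957) = (2651088 + 4*(3763600/9))/2420776 = (2651088 + 15054400/9)*(1/2420776) = (38914192/9)*(1/2420776) = 4864274/2723373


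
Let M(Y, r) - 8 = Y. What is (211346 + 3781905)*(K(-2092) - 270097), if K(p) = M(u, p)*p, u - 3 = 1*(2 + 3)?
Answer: -1212227212819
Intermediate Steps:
u = 8 (u = 3 + 1*(2 + 3) = 3 + 1*5 = 3 + 5 = 8)
M(Y, r) = 8 + Y
K(p) = 16*p (K(p) = (8 + 8)*p = 16*p)
(211346 + 3781905)*(K(-2092) - 270097) = (211346 + 3781905)*(16*(-2092) - 270097) = 3993251*(-33472 - 270097) = 3993251*(-303569) = -1212227212819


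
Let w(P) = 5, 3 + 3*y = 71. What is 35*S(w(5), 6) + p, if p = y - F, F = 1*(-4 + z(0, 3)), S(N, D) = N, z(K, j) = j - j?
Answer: 605/3 ≈ 201.67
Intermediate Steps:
y = 68/3 (y = -1 + (⅓)*71 = -1 + 71/3 = 68/3 ≈ 22.667)
z(K, j) = 0
F = -4 (F = 1*(-4 + 0) = 1*(-4) = -4)
p = 80/3 (p = 68/3 - 1*(-4) = 68/3 + 4 = 80/3 ≈ 26.667)
35*S(w(5), 6) + p = 35*5 + 80/3 = 175 + 80/3 = 605/3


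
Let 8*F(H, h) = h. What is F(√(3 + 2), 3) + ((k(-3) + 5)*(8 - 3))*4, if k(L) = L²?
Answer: 2243/8 ≈ 280.38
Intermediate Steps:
F(H, h) = h/8
F(√(3 + 2), 3) + ((k(-3) + 5)*(8 - 3))*4 = (⅛)*3 + (((-3)² + 5)*(8 - 3))*4 = 3/8 + ((9 + 5)*5)*4 = 3/8 + (14*5)*4 = 3/8 + 70*4 = 3/8 + 280 = 2243/8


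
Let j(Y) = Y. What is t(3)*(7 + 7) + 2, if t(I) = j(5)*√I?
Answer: 2 + 70*√3 ≈ 123.24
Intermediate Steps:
t(I) = 5*√I
t(3)*(7 + 7) + 2 = (5*√3)*(7 + 7) + 2 = (5*√3)*14 + 2 = 70*√3 + 2 = 2 + 70*√3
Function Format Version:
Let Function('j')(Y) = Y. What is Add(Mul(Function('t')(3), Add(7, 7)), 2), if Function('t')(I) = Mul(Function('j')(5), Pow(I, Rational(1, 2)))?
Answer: Add(2, Mul(70, Pow(3, Rational(1, 2)))) ≈ 123.24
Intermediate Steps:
Function('t')(I) = Mul(5, Pow(I, Rational(1, 2)))
Add(Mul(Function('t')(3), Add(7, 7)), 2) = Add(Mul(Mul(5, Pow(3, Rational(1, 2))), Add(7, 7)), 2) = Add(Mul(Mul(5, Pow(3, Rational(1, 2))), 14), 2) = Add(Mul(70, Pow(3, Rational(1, 2))), 2) = Add(2, Mul(70, Pow(3, Rational(1, 2))))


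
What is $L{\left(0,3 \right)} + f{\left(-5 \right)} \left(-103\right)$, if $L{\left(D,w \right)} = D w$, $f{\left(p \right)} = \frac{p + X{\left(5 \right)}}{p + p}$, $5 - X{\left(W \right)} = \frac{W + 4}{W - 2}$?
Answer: $- \frac{309}{10} \approx -30.9$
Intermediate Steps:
$X{\left(W \right)} = 5 - \frac{4 + W}{-2 + W}$ ($X{\left(W \right)} = 5 - \frac{W + 4}{W - 2} = 5 - \frac{4 + W}{-2 + W}$)
$f{\left(p \right)} = \frac{2 + p}{2 p}$ ($f{\left(p \right)} = \frac{p + \frac{2 \left(-7 + 2 \cdot 5\right)}{-2 + 5}}{p + p} = \frac{p + \frac{2 \left(-7 + 10\right)}{3}}{2 p} = \left(p + 2 \cdot \frac{1}{3} \cdot 3\right) \frac{1}{2 p} = \left(p + 2\right) \frac{1}{2 p} = \left(2 + p\right) \frac{1}{2 p} = \frac{2 + p}{2 p}$)
$L{\left(0,3 \right)} + f{\left(-5 \right)} \left(-103\right) = 0 \cdot 3 + \frac{2 - 5}{2 \left(-5\right)} \left(-103\right) = 0 + \frac{1}{2} \left(- \frac{1}{5}\right) \left(-3\right) \left(-103\right) = 0 + \frac{3}{10} \left(-103\right) = 0 - \frac{309}{10} = - \frac{309}{10}$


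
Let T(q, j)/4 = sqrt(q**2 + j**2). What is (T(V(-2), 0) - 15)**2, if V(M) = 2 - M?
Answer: 1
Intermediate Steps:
T(q, j) = 4*sqrt(j**2 + q**2) (T(q, j) = 4*sqrt(q**2 + j**2) = 4*sqrt(j**2 + q**2))
(T(V(-2), 0) - 15)**2 = (4*sqrt(0**2 + (2 - 1*(-2))**2) - 15)**2 = (4*sqrt(0 + (2 + 2)**2) - 15)**2 = (4*sqrt(0 + 4**2) - 15)**2 = (4*sqrt(0 + 16) - 15)**2 = (4*sqrt(16) - 15)**2 = (4*4 - 15)**2 = (16 - 15)**2 = 1**2 = 1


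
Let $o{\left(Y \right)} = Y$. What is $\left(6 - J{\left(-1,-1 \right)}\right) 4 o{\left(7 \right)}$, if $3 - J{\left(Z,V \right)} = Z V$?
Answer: $112$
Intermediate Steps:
$J{\left(Z,V \right)} = 3 - V Z$ ($J{\left(Z,V \right)} = 3 - Z V = 3 - V Z$)
$\left(6 - J{\left(-1,-1 \right)}\right) 4 o{\left(7 \right)} = \left(6 - \left(3 - \left(-1\right) \left(-1\right)\right)\right) 4 \cdot 7 = \left(6 - \left(3 - 1\right)\right) 4 \cdot 7 = \left(6 - 2\right) 4 \cdot 7 = 4 \cdot 4 \cdot 7 = 16 \cdot 7 = 112$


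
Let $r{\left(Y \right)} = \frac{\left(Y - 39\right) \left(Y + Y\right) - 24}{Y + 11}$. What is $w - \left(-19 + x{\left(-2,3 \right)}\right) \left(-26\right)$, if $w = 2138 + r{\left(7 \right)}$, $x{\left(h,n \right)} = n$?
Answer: $\frac{15262}{9} \approx 1695.8$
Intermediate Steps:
$r{\left(Y \right)} = \frac{-24 + 2 Y \left(-39 + Y\right)}{11 + Y}$ ($r{\left(Y \right)} = \frac{\left(-39 + Y\right) 2 Y - 24}{11 + Y} = \frac{2 Y \left(-39 + Y\right) - 24}{11 + Y} = \frac{-24 + 2 Y \left(-39 + Y\right)}{11 + Y}$)
$w = \frac{19006}{9}$ ($w = 2138 + \frac{2 \left(-12 + 7^{2} - 273\right)}{11 + 7} = 2138 + \frac{2 \left(-12 + 49 - 273\right)}{18} = 2138 + 2 \cdot \frac{1}{18} \left(-236\right) = 2138 - \frac{236}{9} = \frac{19006}{9} \approx 2111.8$)
$w - \left(-19 + x{\left(-2,3 \right)}\right) \left(-26\right) = \frac{19006}{9} - \left(-19 + 3\right) \left(-26\right) = \frac{19006}{9} - \left(-16\right) \left(-26\right) = \frac{19006}{9} - 416 = \frac{15262}{9}$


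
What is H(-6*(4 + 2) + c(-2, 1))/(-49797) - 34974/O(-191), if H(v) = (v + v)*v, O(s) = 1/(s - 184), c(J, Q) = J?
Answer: 653100101362/49797 ≈ 1.3115e+7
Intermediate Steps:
O(s) = 1/(-184 + s)
H(v) = 2*v² (H(v) = (2*v)*v = 2*v²)
H(-6*(4 + 2) + c(-2, 1))/(-49797) - 34974/O(-191) = (2*(-6*(4 + 2) - 2)²)/(-49797) - 34974/(1/(-184 - 191)) = (2*(-6*6 - 2)²)*(-1/49797) - 34974/(1/(-375)) = (2*(-36 - 2)²)*(-1/49797) - 34974/(-1/375) = (2*(-38)²)*(-1/49797) - 34974*(-375) = (2*1444)*(-1/49797) + 13115250 = 2888*(-1/49797) + 13115250 = -2888/49797 + 13115250 = 653100101362/49797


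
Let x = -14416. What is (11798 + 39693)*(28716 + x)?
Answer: 736321300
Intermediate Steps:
(11798 + 39693)*(28716 + x) = (11798 + 39693)*(28716 - 14416) = 51491*14300 = 736321300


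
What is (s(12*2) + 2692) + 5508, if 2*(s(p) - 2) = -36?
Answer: 8184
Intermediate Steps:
s(p) = -16 (s(p) = 2 + (½)*(-36) = 2 - 18 = -16)
(s(12*2) + 2692) + 5508 = (-16 + 2692) + 5508 = 2676 + 5508 = 8184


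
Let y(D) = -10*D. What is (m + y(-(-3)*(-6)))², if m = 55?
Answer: 55225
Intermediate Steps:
(m + y(-(-3)*(-6)))² = (55 - (-10)*(-3*(-6)))² = (55 - (-10)*18)² = (55 - 10*(-18))² = (55 + 180)² = 235² = 55225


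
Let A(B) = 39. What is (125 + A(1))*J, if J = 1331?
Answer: 218284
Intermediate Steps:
(125 + A(1))*J = (125 + 39)*1331 = 164*1331 = 218284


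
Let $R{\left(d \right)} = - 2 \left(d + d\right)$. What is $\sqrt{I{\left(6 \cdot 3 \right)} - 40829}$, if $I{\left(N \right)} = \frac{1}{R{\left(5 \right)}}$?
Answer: $\frac{i \sqrt{4082905}}{10} \approx 202.06 i$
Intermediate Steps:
$R{\left(d \right)} = - 4 d$ ($R{\left(d \right)} = - 2 \cdot 2 d = - 4 d$)
$I{\left(N \right)} = - \frac{1}{20}$ ($I{\left(N \right)} = \frac{1}{\left(-4\right) 5} = \frac{1}{-20} = - \frac{1}{20}$)
$\sqrt{I{\left(6 \cdot 3 \right)} - 40829} = \sqrt{- \frac{1}{20} - 40829} = \sqrt{- \frac{816581}{20}} = \frac{i \sqrt{4082905}}{10}$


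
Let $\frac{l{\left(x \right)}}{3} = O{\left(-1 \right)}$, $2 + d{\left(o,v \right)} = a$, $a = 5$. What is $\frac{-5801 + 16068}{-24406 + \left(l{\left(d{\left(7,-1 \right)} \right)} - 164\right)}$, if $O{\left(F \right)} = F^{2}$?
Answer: $- \frac{10267}{24567} \approx -0.41792$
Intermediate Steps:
$d{\left(o,v \right)} = 3$ ($d{\left(o,v \right)} = -2 + 5 = 3$)
$l{\left(x \right)} = 3$ ($l{\left(x \right)} = 3 \left(-1\right)^{2} = 3 \cdot 1 = 3$)
$\frac{-5801 + 16068}{-24406 + \left(l{\left(d{\left(7,-1 \right)} \right)} - 164\right)} = \frac{-5801 + 16068}{-24406 + \left(3 - 164\right)} = \frac{10267}{-24406 - 161} = \frac{10267}{-24567} = 10267 \left(- \frac{1}{24567}\right) = - \frac{10267}{24567}$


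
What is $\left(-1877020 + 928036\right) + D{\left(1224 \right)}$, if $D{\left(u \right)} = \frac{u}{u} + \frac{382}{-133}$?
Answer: $- \frac{126215121}{133} \approx -9.4899 \cdot 10^{5}$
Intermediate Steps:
$D{\left(u \right)} = - \frac{249}{133}$ ($D{\left(u \right)} = 1 + 382 \left(- \frac{1}{133}\right) = 1 - \frac{382}{133} = - \frac{249}{133}$)
$\left(-1877020 + 928036\right) + D{\left(1224 \right)} = \left(-1877020 + 928036\right) - \frac{249}{133} = -948984 - \frac{249}{133} = - \frac{126215121}{133}$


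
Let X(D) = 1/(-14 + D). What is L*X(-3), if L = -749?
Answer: 749/17 ≈ 44.059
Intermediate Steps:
L*X(-3) = -749/(-14 - 3) = -749/(-17) = -749*(-1/17) = 749/17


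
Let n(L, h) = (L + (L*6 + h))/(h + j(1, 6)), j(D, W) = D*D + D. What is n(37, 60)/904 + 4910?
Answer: 275195999/56048 ≈ 4910.0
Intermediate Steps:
j(D, W) = D + D**2 (j(D, W) = D**2 + D = D + D**2)
n(L, h) = (h + 7*L)/(2 + h) (n(L, h) = (L + (L*6 + h))/(h + 1*(1 + 1)) = (L + (6*L + h))/(h + 1*2) = (L + (h + 6*L))/(h + 2) = (h + 7*L)/(2 + h))
n(37, 60)/904 + 4910 = ((60 + 7*37)/(2 + 60))/904 + 4910 = ((60 + 259)/62)*(1/904) + 4910 = ((1/62)*319)*(1/904) + 4910 = (319/62)*(1/904) + 4910 = 319/56048 + 4910 = 275195999/56048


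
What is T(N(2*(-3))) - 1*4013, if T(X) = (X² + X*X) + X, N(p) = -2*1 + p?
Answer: -3893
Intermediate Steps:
N(p) = -2 + p
T(X) = X + 2*X² (T(X) = (X² + X²) + X = 2*X² + X = X + 2*X²)
T(N(2*(-3))) - 1*4013 = (-2 + 2*(-3))*(1 + 2*(-2 + 2*(-3))) - 1*4013 = (-2 - 6)*(1 + 2*(-2 - 6)) - 4013 = -8*(1 + 2*(-8)) - 4013 = -8*(1 - 16) - 4013 = -8*(-15) - 4013 = 120 - 4013 = -3893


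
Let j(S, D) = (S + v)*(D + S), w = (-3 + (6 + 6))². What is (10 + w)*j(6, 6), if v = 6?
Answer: 13104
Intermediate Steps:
w = 81 (w = (-3 + 12)² = 9² = 81)
j(S, D) = (6 + S)*(D + S) (j(S, D) = (S + 6)*(D + S) = (6 + S)*(D + S))
(10 + w)*j(6, 6) = (10 + 81)*(6² + 6*6 + 6*6 + 6*6) = 91*(36 + 36 + 36 + 36) = 91*144 = 13104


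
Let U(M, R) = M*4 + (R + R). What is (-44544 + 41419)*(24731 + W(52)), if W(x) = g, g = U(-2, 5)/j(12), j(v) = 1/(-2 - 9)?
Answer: -77215625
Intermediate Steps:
U(M, R) = 2*R + 4*M (U(M, R) = 4*M + 2*R = 2*R + 4*M)
j(v) = -1/11 (j(v) = 1/(-11) = -1/11)
g = -22 (g = (2*5 + 4*(-2))/(-1/11) = (10 - 8)*(-11) = 2*(-11) = -22)
W(x) = -22
(-44544 + 41419)*(24731 + W(52)) = (-44544 + 41419)*(24731 - 22) = -3125*24709 = -77215625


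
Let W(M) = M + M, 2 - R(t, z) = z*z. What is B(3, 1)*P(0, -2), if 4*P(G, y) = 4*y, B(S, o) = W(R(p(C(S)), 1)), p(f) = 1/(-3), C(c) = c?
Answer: -4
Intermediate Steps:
p(f) = -⅓
R(t, z) = 2 - z² (R(t, z) = 2 - z*z = 2 - z²)
W(M) = 2*M
B(S, o) = 2 (B(S, o) = 2*(2 - 1*1²) = 2*(2 - 1*1) = 2*(2 - 1) = 2*1 = 2)
P(G, y) = y (P(G, y) = (4*y)/4 = y)
B(3, 1)*P(0, -2) = 2*(-2) = -4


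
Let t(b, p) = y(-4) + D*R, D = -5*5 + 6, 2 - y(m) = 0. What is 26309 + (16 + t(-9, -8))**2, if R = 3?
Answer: 27830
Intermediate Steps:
y(m) = 2 (y(m) = 2 - 1*0 = 2 + 0 = 2)
D = -19 (D = -25 + 6 = -19)
t(b, p) = -55 (t(b, p) = 2 - 19*3 = 2 - 57 = -55)
26309 + (16 + t(-9, -8))**2 = 26309 + (16 - 55)**2 = 26309 + (-39)**2 = 26309 + 1521 = 27830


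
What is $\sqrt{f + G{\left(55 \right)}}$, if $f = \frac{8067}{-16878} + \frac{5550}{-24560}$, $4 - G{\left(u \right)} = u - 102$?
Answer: $\frac{\sqrt{600164346558422}}{3454364} \approx 7.092$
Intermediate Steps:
$G{\left(u \right)} = 106 - u$ ($G{\left(u \right)} = 4 - \left(u - 102\right) = 4 - \left(-102 + u\right) = 106 - u$)
$f = - \frac{4863307}{6908728}$ ($f = 8067 \left(- \frac{1}{16878}\right) + 5550 \left(- \frac{1}{24560}\right) = - \frac{2689}{5626} - \frac{555}{2456} = - \frac{4863307}{6908728} \approx -0.70394$)
$\sqrt{f + G{\left(55 \right)}} = \sqrt{- \frac{4863307}{6908728} + \left(106 - 55\right)} = \sqrt{- \frac{4863307}{6908728} + 51} = \sqrt{\frac{347481821}{6908728}} = \frac{\sqrt{600164346558422}}{3454364}$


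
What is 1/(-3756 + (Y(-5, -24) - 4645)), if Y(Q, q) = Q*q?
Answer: -1/8281 ≈ -0.00012076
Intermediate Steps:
1/(-3756 + (Y(-5, -24) - 4645)) = 1/(-3756 + (-5*(-24) - 4645)) = 1/(-3756 + (120 - 4645)) = 1/(-3756 - 4525) = 1/(-8281) = -1/8281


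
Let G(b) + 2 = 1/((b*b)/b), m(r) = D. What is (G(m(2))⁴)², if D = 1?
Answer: 1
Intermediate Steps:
m(r) = 1
G(b) = -2 + 1/b (G(b) = -2 + 1/((b*b)/b) = -2 + 1/(b²/b) = -2 + 1/b)
(G(m(2))⁴)² = ((-2 + 1/1)⁴)² = ((-2 + 1)⁴)² = ((-1)⁴)² = 1² = 1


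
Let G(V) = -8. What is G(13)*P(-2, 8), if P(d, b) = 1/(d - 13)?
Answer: 8/15 ≈ 0.53333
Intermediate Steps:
P(d, b) = 1/(-13 + d)
G(13)*P(-2, 8) = -8/(-13 - 2) = -8/(-15) = -8*(-1/15) = 8/15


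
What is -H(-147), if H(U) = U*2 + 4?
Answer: 290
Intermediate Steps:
H(U) = 4 + 2*U (H(U) = 2*U + 4 = 4 + 2*U)
-H(-147) = -(4 + 2*(-147)) = -(4 - 294) = -1*(-290) = 290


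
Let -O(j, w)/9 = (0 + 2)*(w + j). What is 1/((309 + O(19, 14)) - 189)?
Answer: -1/474 ≈ -0.0021097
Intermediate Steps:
O(j, w) = -18*j - 18*w (O(j, w) = -9*(0 + 2)*(w + j) = -18*(j + w) = -9*(2*j + 2*w) = -18*j - 18*w)
1/((309 + O(19, 14)) - 189) = 1/((309 + (-18*19 - 18*14)) - 189) = 1/((309 + (-342 - 252)) - 189) = 1/((309 - 594) - 189) = 1/(-285 - 189) = 1/(-474) = -1/474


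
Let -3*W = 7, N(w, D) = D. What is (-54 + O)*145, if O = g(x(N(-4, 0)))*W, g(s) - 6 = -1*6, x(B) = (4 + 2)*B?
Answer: -7830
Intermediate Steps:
W = -7/3 (W = -1/3*7 = -7/3 ≈ -2.3333)
x(B) = 6*B
g(s) = 0 (g(s) = 6 - 1*6 = 6 - 6 = 0)
O = 0 (O = 0*(-7/3) = 0)
(-54 + O)*145 = (-54 + 0)*145 = -54*145 = -7830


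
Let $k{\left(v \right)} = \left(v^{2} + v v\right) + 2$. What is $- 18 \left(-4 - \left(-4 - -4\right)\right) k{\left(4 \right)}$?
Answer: $2448$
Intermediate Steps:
$k{\left(v \right)} = 2 + 2 v^{2}$ ($k{\left(v \right)} = \left(v^{2} + v^{2}\right) + 2 = 2 v^{2} + 2 = 2 + 2 v^{2}$)
$- 18 \left(-4 - \left(-4 - -4\right)\right) k{\left(4 \right)} = - 18 \left(-4 - \left(-4 - -4\right)\right) \left(2 + 2 \cdot 4^{2}\right) = - 18 \left(-4 - \left(-4 + 4\right)\right) \left(2 + 2 \cdot 16\right) = - 18 \left(-4 - 0\right) \left(2 + 32\right) = - 18 \left(-4 + 0\right) 34 = \left(-18\right) \left(-4\right) 34 = 72 \cdot 34 = 2448$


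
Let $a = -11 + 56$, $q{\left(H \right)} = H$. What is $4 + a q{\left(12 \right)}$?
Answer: $544$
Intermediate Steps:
$a = 45$
$4 + a q{\left(12 \right)} = 4 + 45 \cdot 12 = 4 + 540 = 544$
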